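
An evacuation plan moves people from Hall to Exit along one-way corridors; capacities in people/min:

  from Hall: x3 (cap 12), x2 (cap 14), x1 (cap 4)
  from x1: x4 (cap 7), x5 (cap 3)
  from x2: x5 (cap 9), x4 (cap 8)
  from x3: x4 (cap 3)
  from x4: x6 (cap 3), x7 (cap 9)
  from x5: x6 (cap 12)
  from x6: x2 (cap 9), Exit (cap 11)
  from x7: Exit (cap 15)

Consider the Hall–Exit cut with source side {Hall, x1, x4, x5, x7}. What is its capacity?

56

Edges leaving {Hall, x1, x4, x5, x7}: Hall→x2 (14), Hall→x3 (12), x4→x6 (3), x5→x6 (12), x7→Exit (15).
Cut capacity = 14 + 12 + 3 + 12 + 15 = 56.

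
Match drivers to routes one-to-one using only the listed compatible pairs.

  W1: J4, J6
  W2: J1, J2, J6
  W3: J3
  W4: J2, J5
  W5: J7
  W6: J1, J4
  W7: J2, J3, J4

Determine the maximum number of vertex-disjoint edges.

Unit-capacity flow: source→left, listed edges, right→sink; max matching = max flow.
Augmenting path W1→J4 (+1); matched 1.
Augmenting path W2→J1 (+1); matched 2.
Augmenting path W3→J3 (+1); matched 3.
Augmenting path W4→J2 (+1); matched 4.
Augmenting path W5→J7 (+1); matched 5.
Augmenting path W6→J1→W2→J6 (+1); matched 6.
Augmenting path W7→J2→W4→J5 (+1); matched 7.
No augmenting path remains; maximum matching = 7.
König certificate: {W1, W2, W3, W4, W5, W6, W7} is a vertex cover of size 7 (every listed pair touches it), so no matching can be larger.

7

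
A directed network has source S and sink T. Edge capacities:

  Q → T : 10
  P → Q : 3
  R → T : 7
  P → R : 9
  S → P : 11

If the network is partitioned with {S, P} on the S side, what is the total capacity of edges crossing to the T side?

12

Edges leaving {S, P}: P→Q (3), P→R (9).
Cut capacity = 3 + 9 = 12.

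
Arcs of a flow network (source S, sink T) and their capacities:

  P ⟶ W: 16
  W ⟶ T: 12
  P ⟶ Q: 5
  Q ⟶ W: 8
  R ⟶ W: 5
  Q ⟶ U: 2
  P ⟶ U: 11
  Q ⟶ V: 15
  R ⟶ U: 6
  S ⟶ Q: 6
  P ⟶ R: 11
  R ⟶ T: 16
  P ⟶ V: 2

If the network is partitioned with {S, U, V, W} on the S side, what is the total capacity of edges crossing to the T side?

18

Edges leaving {S, U, V, W}: S→Q (6), W→T (12).
Cut capacity = 6 + 12 = 18.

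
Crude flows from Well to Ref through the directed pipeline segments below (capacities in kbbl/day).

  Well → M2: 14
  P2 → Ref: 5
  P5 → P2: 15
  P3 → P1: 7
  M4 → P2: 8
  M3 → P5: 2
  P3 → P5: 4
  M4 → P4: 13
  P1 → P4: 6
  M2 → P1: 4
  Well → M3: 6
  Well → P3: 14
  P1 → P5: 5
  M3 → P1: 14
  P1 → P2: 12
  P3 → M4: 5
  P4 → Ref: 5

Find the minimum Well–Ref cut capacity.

10

Augment Well→M3→P5→P2→Ref: bottleneck 2, flow now 2.
Augment Well→M3→P1→P2→Ref: bottleneck 3, flow now 5.
Augment Well→M3→P1→P4→Ref: bottleneck 1, flow now 6.
Augment Well→P3→P1→P4→Ref: bottleneck 4, flow now 10.
No augmenting path remains; maximum flow = 10.
By max-flow min-cut, the minimum cut capacity equals the max flow.
In the residual graph, reachable from Well: {Well, M3, P3, M2, P5, P1, M4, P2, P4}.
Min-cut edges: P2→Ref (5), P4→Ref (5); capacity 5 + 5 = 10.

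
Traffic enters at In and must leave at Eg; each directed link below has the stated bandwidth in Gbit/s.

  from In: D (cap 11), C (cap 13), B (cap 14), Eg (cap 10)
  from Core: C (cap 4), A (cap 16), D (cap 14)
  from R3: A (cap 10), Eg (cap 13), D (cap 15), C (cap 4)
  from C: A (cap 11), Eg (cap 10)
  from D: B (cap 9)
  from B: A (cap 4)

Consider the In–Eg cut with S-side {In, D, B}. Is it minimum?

Given cut capacity: 13 + 10 + 4 = 27.
Augment In→Eg: bottleneck 10, flow now 10.
Augment In→C→Eg: bottleneck 10, flow now 20.
No augmenting path remains; maximum flow = 20.
In the residual graph, reachable from In: {In, C, D, B, A}.
Min-cut edges: In→Eg (10), C→Eg (10); capacity 10 + 10 = 20.
Cut capacity 27 exceeds the max flow 20, so it is not minimum.

No — its capacity is 27, but the minimum cut has capacity 20.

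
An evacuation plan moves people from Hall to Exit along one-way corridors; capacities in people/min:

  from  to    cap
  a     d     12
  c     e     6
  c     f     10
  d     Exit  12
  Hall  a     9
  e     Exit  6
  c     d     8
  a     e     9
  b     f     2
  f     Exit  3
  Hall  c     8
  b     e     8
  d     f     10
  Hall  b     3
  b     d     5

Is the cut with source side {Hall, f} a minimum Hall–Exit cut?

Given cut capacity: 9 + 3 + 8 + 3 = 23.
Augment Hall→a→d→Exit: bottleneck 9, flow now 9.
Augment Hall→b→d→Exit: bottleneck 3, flow now 12.
Augment Hall→c→e→Exit: bottleneck 6, flow now 18.
Augment Hall→c→f→Exit: bottleneck 2, flow now 20.
No augmenting path remains; maximum flow = 20.
In the residual graph, reachable from Hall: {Hall}.
Min-cut edges: Hall→a (9), Hall→b (3), Hall→c (8); capacity 9 + 3 + 8 = 20.
Cut capacity 23 exceeds the max flow 20, so it is not minimum.

No — its capacity is 23, but the minimum cut has capacity 20.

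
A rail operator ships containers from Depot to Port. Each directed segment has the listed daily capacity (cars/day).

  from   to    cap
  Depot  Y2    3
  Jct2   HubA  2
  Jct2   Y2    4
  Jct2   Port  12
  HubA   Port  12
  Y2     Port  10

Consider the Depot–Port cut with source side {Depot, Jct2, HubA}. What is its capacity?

31

Edges leaving {Depot, Jct2, HubA}: Depot→Y2 (3), Jct2→Y2 (4), Jct2→Port (12), HubA→Port (12).
Cut capacity = 3 + 4 + 12 + 12 = 31.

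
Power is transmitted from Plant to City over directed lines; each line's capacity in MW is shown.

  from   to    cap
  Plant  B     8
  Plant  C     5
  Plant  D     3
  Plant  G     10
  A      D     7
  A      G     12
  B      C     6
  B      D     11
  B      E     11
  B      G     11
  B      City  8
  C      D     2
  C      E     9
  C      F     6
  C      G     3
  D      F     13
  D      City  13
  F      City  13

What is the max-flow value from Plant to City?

Augment Plant→B→City: bottleneck 8, flow now 8.
Augment Plant→D→City: bottleneck 3, flow now 11.
Augment Plant→C→D→City: bottleneck 2, flow now 13.
Augment Plant→C→F→City: bottleneck 3, flow now 16.
No augmenting path remains; maximum flow = 16.
In the residual graph, reachable from Plant: {Plant, G}.
Min-cut edges: Plant→B (8), Plant→C (5), Plant→D (3); capacity 8 + 5 + 3 = 16.
This cut is saturated, so no flow can exceed 16.

16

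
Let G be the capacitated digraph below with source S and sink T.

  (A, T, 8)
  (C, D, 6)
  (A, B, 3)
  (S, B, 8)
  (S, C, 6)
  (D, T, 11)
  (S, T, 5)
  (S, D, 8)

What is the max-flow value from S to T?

16

Augment S→T: bottleneck 5, flow now 5.
Augment S→D→T: bottleneck 8, flow now 13.
Augment S→C→D→T: bottleneck 3, flow now 16.
No augmenting path remains; maximum flow = 16.
In the residual graph, reachable from S: {S, B, C, D}.
Min-cut edges: S→T (5), D→T (11); capacity 5 + 11 = 16.
This cut is saturated, so no flow can exceed 16.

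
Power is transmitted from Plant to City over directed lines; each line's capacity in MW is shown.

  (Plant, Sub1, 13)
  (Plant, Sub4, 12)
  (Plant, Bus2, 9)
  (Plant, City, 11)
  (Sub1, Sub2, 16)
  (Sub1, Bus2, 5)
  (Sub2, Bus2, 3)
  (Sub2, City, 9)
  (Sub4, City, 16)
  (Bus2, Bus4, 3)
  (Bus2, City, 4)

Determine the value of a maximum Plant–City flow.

Augment Plant→City: bottleneck 11, flow now 11.
Augment Plant→Sub4→City: bottleneck 12, flow now 23.
Augment Plant→Bus2→City: bottleneck 4, flow now 27.
Augment Plant→Sub1→Sub2→City: bottleneck 9, flow now 36.
No augmenting path remains; maximum flow = 36.
In the residual graph, reachable from Plant: {Plant, Sub1, Sub2, Bus2, Bus4}.
Min-cut edges: Plant→Sub4 (12), Plant→City (11), Sub2→City (9), Bus2→City (4); capacity 12 + 11 + 9 + 4 = 36.
This cut is saturated, so no flow can exceed 36.

36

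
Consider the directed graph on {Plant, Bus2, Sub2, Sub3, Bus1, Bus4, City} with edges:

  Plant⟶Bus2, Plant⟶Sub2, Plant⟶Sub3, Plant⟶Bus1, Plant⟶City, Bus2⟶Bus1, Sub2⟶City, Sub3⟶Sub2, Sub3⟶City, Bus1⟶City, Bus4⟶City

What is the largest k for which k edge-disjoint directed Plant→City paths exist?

4

Assign every edge capacity 1; by Menger, the answer equals the max flow.
Path Plant→City (+1); total 1.
Path Plant→Sub2→City (+1); total 2.
Path Plant→Sub3→City (+1); total 3.
Path Plant→Bus1→City (+1); total 4.
No residual Plant→City path; max flow = 4.
Certifying cut of size 4: {Bus1→City, Plant→City, Plant→Sub2, Plant→Sub3}.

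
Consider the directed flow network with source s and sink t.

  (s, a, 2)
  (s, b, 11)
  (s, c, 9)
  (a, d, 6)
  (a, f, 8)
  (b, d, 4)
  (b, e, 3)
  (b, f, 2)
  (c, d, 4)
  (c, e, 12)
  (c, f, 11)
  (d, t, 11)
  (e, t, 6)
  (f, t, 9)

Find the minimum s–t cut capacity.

Augment s→a→d→t: bottleneck 2, flow now 2.
Augment s→b→d→t: bottleneck 4, flow now 6.
Augment s→b→e→t: bottleneck 3, flow now 9.
Augment s→b→f→t: bottleneck 2, flow now 11.
Augment s→c→d→t: bottleneck 4, flow now 15.
Augment s→c→e→t: bottleneck 3, flow now 18.
Augment s→c→f→t: bottleneck 2, flow now 20.
No augmenting path remains; maximum flow = 20.
By max-flow min-cut, the minimum cut capacity equals the max flow.
In the residual graph, reachable from s: {s, b}.
Min-cut edges: s→a (2), s→c (9), b→d (4), b→e (3), b→f (2); capacity 2 + 9 + 4 + 3 + 2 = 20.

20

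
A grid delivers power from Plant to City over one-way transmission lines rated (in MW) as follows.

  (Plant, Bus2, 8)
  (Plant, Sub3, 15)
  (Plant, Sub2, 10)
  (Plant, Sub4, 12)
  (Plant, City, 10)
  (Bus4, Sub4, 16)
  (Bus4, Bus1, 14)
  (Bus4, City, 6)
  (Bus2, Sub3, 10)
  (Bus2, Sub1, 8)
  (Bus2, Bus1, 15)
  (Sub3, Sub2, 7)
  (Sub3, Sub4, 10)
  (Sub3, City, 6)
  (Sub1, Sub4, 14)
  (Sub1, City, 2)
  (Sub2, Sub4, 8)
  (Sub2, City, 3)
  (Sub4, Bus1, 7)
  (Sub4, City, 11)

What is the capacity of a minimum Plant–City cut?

32

Augment Plant→City: bottleneck 10, flow now 10.
Augment Plant→Sub3→City: bottleneck 6, flow now 16.
Augment Plant→Sub2→City: bottleneck 3, flow now 19.
Augment Plant→Sub4→City: bottleneck 11, flow now 30.
Augment Plant→Bus2→Sub1→City: bottleneck 2, flow now 32.
No augmenting path remains; maximum flow = 32.
By max-flow min-cut, the minimum cut capacity equals the max flow.
In the residual graph, reachable from Plant: {Plant, Bus2, Sub3, Sub1, Sub2, Sub4, Bus1}.
Min-cut edges: Plant→City (10), Sub3→City (6), Sub1→City (2), Sub2→City (3), Sub4→City (11); capacity 10 + 6 + 2 + 3 + 11 = 32.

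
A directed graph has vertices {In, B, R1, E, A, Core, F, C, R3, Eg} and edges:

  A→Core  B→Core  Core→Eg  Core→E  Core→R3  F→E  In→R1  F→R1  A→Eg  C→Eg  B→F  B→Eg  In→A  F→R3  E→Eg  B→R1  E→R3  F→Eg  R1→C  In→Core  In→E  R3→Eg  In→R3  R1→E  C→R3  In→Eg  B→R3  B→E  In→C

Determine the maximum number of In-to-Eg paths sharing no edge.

6

Assign every edge capacity 1; by Menger, the answer equals the max flow.
Path In→Eg (+1); total 1.
Path In→E→Eg (+1); total 2.
Path In→A→Eg (+1); total 3.
Path In→Core→Eg (+1); total 4.
Path In→C→Eg (+1); total 5.
Path In→R3→Eg (+1); total 6.
No residual In→Eg path; max flow = 6.
Certifying cut of size 6: {C→Eg, E→Eg, In→A, In→Core, In→Eg, R3→Eg}.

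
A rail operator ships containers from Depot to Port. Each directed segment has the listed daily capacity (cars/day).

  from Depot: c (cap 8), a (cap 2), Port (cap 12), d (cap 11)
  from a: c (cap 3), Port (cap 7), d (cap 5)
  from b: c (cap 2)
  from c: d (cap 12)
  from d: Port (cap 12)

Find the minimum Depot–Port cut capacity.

26

Augment Depot→Port: bottleneck 12, flow now 12.
Augment Depot→a→Port: bottleneck 2, flow now 14.
Augment Depot→d→Port: bottleneck 11, flow now 25.
Augment Depot→c→d→Port: bottleneck 1, flow now 26.
No augmenting path remains; maximum flow = 26.
By max-flow min-cut, the minimum cut capacity equals the max flow.
In the residual graph, reachable from Depot: {Depot, c, d}.
Min-cut edges: Depot→a (2), Depot→Port (12), d→Port (12); capacity 2 + 12 + 12 = 26.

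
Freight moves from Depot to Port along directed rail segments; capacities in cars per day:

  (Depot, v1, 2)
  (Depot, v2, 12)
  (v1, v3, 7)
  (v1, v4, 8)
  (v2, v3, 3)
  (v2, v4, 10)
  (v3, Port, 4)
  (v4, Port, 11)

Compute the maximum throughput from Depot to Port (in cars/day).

Augment Depot→v1→v3→Port: bottleneck 2, flow now 2.
Augment Depot→v2→v3→Port: bottleneck 2, flow now 4.
Augment Depot→v2→v4→Port: bottleneck 10, flow now 14.
No augmenting path remains; maximum flow = 14.
In the residual graph, reachable from Depot: {Depot}.
Min-cut edges: Depot→v1 (2), Depot→v2 (12); capacity 2 + 12 = 14.
This cut is saturated, so no flow can exceed 14.

14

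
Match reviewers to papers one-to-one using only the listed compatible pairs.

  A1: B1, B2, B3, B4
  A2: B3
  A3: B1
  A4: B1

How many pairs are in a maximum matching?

Unit-capacity flow: source→left, listed edges, right→sink; max matching = max flow.
Augmenting path A1→B1 (+1); matched 1.
Augmenting path A2→B3 (+1); matched 2.
Augmenting path A3→B1→A1→B2 (+1); matched 3.
No augmenting path remains; maximum matching = 3.
König certificate: {A1, A2, B1} is a vertex cover of size 3 (every listed pair touches it), so no matching can be larger.

3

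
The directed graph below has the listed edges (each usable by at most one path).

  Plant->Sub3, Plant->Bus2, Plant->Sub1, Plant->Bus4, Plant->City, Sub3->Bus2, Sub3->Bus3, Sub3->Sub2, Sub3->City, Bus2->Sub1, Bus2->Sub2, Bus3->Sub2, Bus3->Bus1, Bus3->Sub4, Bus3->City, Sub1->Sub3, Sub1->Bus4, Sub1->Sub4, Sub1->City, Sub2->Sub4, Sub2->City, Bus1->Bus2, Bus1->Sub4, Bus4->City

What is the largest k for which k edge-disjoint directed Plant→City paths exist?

Assign every edge capacity 1; by Menger, the answer equals the max flow.
Path Plant→City (+1); total 1.
Path Plant→Sub3→City (+1); total 2.
Path Plant→Sub1→City (+1); total 3.
Path Plant→Bus4→City (+1); total 4.
Path Plant→Bus2→Sub2→City (+1); total 5.
No residual Plant→City path; max flow = 5.
Certifying cut of size 5: {Plant→Bus2, Plant→Bus4, Plant→City, Plant→Sub1, Plant→Sub3}.

5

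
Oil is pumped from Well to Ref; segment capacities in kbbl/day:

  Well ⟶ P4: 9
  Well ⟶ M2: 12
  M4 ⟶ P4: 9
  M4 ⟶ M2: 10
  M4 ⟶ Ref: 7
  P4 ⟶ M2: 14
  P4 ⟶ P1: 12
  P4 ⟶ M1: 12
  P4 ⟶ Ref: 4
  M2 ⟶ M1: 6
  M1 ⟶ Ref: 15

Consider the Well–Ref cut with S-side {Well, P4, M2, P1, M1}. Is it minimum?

No — its capacity is 19, but the minimum cut has capacity 15.

Given cut capacity: 4 + 15 = 19.
Augment Well→P4→Ref: bottleneck 4, flow now 4.
Augment Well→P4→M1→Ref: bottleneck 5, flow now 9.
Augment Well→M2→M1→Ref: bottleneck 6, flow now 15.
No augmenting path remains; maximum flow = 15.
In the residual graph, reachable from Well: {Well, M2}.
Min-cut edges: Well→P4 (9), M2→M1 (6); capacity 9 + 6 = 15.
Cut capacity 19 exceeds the max flow 15, so it is not minimum.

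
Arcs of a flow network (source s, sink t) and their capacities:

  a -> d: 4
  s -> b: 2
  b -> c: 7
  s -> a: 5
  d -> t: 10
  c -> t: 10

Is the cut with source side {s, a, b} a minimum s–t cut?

No — its capacity is 11, but the minimum cut has capacity 6.

Given cut capacity: 4 + 7 = 11.
Augment s→a→d→t: bottleneck 4, flow now 4.
Augment s→b→c→t: bottleneck 2, flow now 6.
No augmenting path remains; maximum flow = 6.
In the residual graph, reachable from s: {s, a}.
Min-cut edges: s→b (2), a→d (4); capacity 2 + 4 = 6.
Cut capacity 11 exceeds the max flow 6, so it is not minimum.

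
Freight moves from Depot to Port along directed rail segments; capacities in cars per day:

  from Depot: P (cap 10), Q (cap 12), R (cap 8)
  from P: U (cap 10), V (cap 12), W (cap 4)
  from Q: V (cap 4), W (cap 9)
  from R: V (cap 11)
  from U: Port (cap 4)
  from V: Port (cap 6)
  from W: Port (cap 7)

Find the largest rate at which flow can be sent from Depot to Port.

Augment Depot→P→U→Port: bottleneck 4, flow now 4.
Augment Depot→P→V→Port: bottleneck 6, flow now 10.
Augment Depot→Q→W→Port: bottleneck 7, flow now 17.
No augmenting path remains; maximum flow = 17.
In the residual graph, reachable from Depot: {Depot, P, Q, R, U, V, W}.
Min-cut edges: U→Port (4), V→Port (6), W→Port (7); capacity 4 + 6 + 7 = 17.
This cut is saturated, so no flow can exceed 17.

17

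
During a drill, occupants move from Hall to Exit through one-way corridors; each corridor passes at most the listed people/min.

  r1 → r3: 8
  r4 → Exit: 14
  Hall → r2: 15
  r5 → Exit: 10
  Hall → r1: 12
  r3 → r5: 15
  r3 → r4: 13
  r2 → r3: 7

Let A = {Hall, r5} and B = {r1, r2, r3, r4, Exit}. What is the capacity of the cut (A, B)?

37

Edges leaving {Hall, r5}: Hall→r1 (12), Hall→r2 (15), r5→Exit (10).
Cut capacity = 12 + 15 + 10 = 37.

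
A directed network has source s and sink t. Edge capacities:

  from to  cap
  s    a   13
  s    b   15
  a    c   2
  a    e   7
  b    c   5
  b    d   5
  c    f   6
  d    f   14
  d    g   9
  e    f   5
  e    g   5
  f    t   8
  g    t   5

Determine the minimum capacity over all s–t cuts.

Augment s→a→c→f→t: bottleneck 2, flow now 2.
Augment s→a→e→f→t: bottleneck 5, flow now 7.
Augment s→a→e→g→t: bottleneck 2, flow now 9.
Augment s→b→c→f→t: bottleneck 1, flow now 10.
Augment s→b→d→g→t: bottleneck 3, flow now 13.
No augmenting path remains; maximum flow = 13.
By max-flow min-cut, the minimum cut capacity equals the max flow.
In the residual graph, reachable from s: {s, a, b, c, d, e, f, g}.
Min-cut edges: f→t (8), g→t (5); capacity 8 + 5 = 13.

13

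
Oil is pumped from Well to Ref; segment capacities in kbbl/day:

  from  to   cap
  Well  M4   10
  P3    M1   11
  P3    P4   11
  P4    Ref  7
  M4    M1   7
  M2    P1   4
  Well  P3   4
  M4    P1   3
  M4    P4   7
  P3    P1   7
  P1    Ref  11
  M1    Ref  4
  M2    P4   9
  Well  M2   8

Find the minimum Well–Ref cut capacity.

22

Augment Well→M4→M1→Ref: bottleneck 4, flow now 4.
Augment Well→M4→P1→Ref: bottleneck 3, flow now 7.
Augment Well→M4→P4→Ref: bottleneck 3, flow now 10.
Augment Well→P3→P1→Ref: bottleneck 4, flow now 14.
Augment Well→M2→P1→Ref: bottleneck 4, flow now 18.
Augment Well→M2→P4→Ref: bottleneck 4, flow now 22.
No augmenting path remains; maximum flow = 22.
By max-flow min-cut, the minimum cut capacity equals the max flow.
In the residual graph, reachable from Well: {Well}.
Min-cut edges: Well→M4 (10), Well→P3 (4), Well→M2 (8); capacity 10 + 4 + 8 = 22.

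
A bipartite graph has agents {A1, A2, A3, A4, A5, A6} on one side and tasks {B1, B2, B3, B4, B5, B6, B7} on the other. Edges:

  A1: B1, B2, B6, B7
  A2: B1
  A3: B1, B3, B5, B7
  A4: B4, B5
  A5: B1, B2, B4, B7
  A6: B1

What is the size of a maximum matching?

Unit-capacity flow: source→left, listed edges, right→sink; max matching = max flow.
Augmenting path A1→B1 (+1); matched 1.
Augmenting path A3→B3 (+1); matched 2.
Augmenting path A4→B4 (+1); matched 3.
Augmenting path A5→B2 (+1); matched 4.
Augmenting path A2→B1→A1→B6 (+1); matched 5.
No augmenting path remains; maximum matching = 5.
König certificate: {A1, A3, A4, A5, B1} is a vertex cover of size 5 (every listed pair touches it), so no matching can be larger.

5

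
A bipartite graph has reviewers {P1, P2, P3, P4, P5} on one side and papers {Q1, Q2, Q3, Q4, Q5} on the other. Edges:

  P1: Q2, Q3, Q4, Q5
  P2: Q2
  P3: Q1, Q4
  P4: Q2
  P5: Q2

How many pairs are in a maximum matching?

Unit-capacity flow: source→left, listed edges, right→sink; max matching = max flow.
Augmenting path P1→Q2 (+1); matched 1.
Augmenting path P3→Q1 (+1); matched 2.
Augmenting path P2→Q2→P1→Q3 (+1); matched 3.
No augmenting path remains; maximum matching = 3.
König certificate: {P1, P3, Q2} is a vertex cover of size 3 (every listed pair touches it), so no matching can be larger.

3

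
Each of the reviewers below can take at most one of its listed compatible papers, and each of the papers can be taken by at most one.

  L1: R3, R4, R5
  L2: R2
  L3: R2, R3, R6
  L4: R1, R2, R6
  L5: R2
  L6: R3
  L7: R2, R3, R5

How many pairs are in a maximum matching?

6

Unit-capacity flow: source→left, listed edges, right→sink; max matching = max flow.
Augmenting path L1→R3 (+1); matched 1.
Augmenting path L2→R2 (+1); matched 2.
Augmenting path L3→R6 (+1); matched 3.
Augmenting path L4→R1 (+1); matched 4.
Augmenting path L7→R5 (+1); matched 5.
Augmenting path L6→R3→L1→R4 (+1); matched 6.
No augmenting path remains; maximum matching = 6.
König certificate: {L1, L3, L4, L6, L7, R2} is a vertex cover of size 6 (every listed pair touches it), so no matching can be larger.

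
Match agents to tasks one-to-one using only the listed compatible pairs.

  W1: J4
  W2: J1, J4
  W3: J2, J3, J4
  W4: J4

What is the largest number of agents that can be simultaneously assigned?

Unit-capacity flow: source→left, listed edges, right→sink; max matching = max flow.
Augmenting path W1→J4 (+1); matched 1.
Augmenting path W2→J1 (+1); matched 2.
Augmenting path W3→J2 (+1); matched 3.
No augmenting path remains; maximum matching = 3.
König certificate: {W2, W3, J4} is a vertex cover of size 3 (every listed pair touches it), so no matching can be larger.

3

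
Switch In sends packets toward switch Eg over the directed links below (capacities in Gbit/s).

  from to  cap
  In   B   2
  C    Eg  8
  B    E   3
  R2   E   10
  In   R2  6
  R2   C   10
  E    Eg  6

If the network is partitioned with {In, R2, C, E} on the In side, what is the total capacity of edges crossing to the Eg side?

Edges leaving {In, R2, C, E}: In→B (2), C→Eg (8), E→Eg (6).
Cut capacity = 2 + 8 + 6 = 16.

16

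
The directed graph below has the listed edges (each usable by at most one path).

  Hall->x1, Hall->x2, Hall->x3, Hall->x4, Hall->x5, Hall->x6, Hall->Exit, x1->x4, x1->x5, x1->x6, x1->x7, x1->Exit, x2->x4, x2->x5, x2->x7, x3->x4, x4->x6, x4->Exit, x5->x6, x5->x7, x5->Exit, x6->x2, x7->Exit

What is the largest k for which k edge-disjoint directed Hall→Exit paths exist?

Assign every edge capacity 1; by Menger, the answer equals the max flow.
Path Hall→Exit (+1); total 1.
Path Hall→x1→Exit (+1); total 2.
Path Hall→x4→Exit (+1); total 3.
Path Hall→x5→Exit (+1); total 4.
Path Hall→x2→x7→Exit (+1); total 5.
No residual Hall→Exit path; max flow = 5.
Certifying cut of size 5: {Hall→Exit, Hall→x1, x4→Exit, x5→Exit, x7→Exit}.

5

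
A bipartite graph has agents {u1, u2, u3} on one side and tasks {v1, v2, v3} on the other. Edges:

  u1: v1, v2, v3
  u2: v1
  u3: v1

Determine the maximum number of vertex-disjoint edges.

Unit-capacity flow: source→left, listed edges, right→sink; max matching = max flow.
Augmenting path u1→v1 (+1); matched 1.
Augmenting path u2→v1→u1→v2 (+1); matched 2.
No augmenting path remains; maximum matching = 2.
König certificate: {u1, v1} is a vertex cover of size 2 (every listed pair touches it), so no matching can be larger.

2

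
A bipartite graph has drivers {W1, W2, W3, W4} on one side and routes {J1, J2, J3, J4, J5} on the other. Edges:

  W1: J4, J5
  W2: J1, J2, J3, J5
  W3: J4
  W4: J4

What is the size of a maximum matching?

3

Unit-capacity flow: source→left, listed edges, right→sink; max matching = max flow.
Augmenting path W1→J4 (+1); matched 1.
Augmenting path W2→J1 (+1); matched 2.
Augmenting path W3→J4→W1→J5 (+1); matched 3.
No augmenting path remains; maximum matching = 3.
König certificate: {W1, W2, J4} is a vertex cover of size 3 (every listed pair touches it), so no matching can be larger.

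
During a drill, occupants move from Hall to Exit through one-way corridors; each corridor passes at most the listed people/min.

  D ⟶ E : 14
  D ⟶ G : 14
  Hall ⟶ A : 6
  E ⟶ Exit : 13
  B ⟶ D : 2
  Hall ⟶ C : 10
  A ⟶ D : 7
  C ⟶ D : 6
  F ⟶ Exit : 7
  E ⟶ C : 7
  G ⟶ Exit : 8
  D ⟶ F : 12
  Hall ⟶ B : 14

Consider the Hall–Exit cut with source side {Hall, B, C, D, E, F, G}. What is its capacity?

34

Edges leaving {Hall, B, C, D, E, F, G}: Hall→A (6), E→Exit (13), F→Exit (7), G→Exit (8).
Cut capacity = 6 + 13 + 7 + 8 = 34.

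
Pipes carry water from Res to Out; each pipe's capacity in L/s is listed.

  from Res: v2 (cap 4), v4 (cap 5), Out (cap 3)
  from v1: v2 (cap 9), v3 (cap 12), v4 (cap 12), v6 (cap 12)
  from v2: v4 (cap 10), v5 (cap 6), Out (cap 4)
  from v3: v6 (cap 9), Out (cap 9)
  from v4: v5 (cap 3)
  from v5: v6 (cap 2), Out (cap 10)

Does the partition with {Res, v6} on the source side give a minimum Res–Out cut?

No — its capacity is 12, but the minimum cut has capacity 10.

Given cut capacity: 4 + 5 + 3 = 12.
Augment Res→Out: bottleneck 3, flow now 3.
Augment Res→v2→Out: bottleneck 4, flow now 7.
Augment Res→v4→v5→Out: bottleneck 3, flow now 10.
No augmenting path remains; maximum flow = 10.
In the residual graph, reachable from Res: {Res, v4}.
Min-cut edges: Res→v2 (4), Res→Out (3), v4→v5 (3); capacity 4 + 3 + 3 = 10.
Cut capacity 12 exceeds the max flow 10, so it is not minimum.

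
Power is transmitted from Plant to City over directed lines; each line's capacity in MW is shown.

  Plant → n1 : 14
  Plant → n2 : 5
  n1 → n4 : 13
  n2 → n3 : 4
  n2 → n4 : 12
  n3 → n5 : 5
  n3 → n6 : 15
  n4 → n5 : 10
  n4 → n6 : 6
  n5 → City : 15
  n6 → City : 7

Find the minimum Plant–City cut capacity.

18

Augment Plant→n1→n4→n5→City: bottleneck 10, flow now 10.
Augment Plant→n1→n4→n6→City: bottleneck 3, flow now 13.
Augment Plant→n2→n3→n5→City: bottleneck 4, flow now 17.
Augment Plant→n2→n4→n6→City: bottleneck 1, flow now 18.
No augmenting path remains; maximum flow = 18.
By max-flow min-cut, the minimum cut capacity equals the max flow.
In the residual graph, reachable from Plant: {Plant, n1}.
Min-cut edges: Plant→n2 (5), n1→n4 (13); capacity 5 + 13 = 18.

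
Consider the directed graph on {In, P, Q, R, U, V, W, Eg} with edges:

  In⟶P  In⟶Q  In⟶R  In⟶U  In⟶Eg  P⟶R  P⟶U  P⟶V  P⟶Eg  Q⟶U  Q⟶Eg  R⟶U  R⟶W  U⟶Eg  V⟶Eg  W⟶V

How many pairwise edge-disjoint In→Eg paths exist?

5

Assign every edge capacity 1; by Menger, the answer equals the max flow.
Path In→Eg (+1); total 1.
Path In→P→Eg (+1); total 2.
Path In→Q→Eg (+1); total 3.
Path In→U→Eg (+1); total 4.
Path In→R→W→V→Eg (+1); total 5.
No residual In→Eg path; max flow = 5.
Certifying cut of size 5: {In→Eg, In→P, In→Q, In→R, In→U}.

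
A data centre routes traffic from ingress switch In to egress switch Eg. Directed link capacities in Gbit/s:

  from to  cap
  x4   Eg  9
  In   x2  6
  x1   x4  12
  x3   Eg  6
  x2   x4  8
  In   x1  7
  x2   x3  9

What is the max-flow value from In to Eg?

13

Augment In→x1→x4→Eg: bottleneck 7, flow now 7.
Augment In→x2→x3→Eg: bottleneck 6, flow now 13.
No augmenting path remains; maximum flow = 13.
In the residual graph, reachable from In: {In}.
Min-cut edges: In→x1 (7), In→x2 (6); capacity 7 + 6 = 13.
This cut is saturated, so no flow can exceed 13.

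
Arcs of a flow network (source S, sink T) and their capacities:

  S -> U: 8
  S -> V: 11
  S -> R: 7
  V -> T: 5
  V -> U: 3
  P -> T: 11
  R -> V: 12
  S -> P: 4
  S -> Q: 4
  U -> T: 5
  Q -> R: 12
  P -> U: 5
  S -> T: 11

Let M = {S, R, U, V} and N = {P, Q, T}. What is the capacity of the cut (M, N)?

29

Edges leaving {S, R, U, V}: S→P (4), S→Q (4), S→T (11), U→T (5), V→T (5).
Cut capacity = 4 + 4 + 11 + 5 + 5 = 29.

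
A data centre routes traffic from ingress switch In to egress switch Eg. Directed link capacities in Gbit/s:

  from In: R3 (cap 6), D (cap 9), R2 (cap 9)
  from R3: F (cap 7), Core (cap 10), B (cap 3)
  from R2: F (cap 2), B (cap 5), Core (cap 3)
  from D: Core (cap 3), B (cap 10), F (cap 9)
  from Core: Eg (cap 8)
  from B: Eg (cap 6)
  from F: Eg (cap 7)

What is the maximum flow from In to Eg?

Augment In→R3→Core→Eg: bottleneck 6, flow now 6.
Augment In→R2→Core→Eg: bottleneck 2, flow now 8.
Augment In→R2→B→Eg: bottleneck 5, flow now 13.
Augment In→R2→F→Eg: bottleneck 2, flow now 15.
Augment In→D→B→Eg: bottleneck 1, flow now 16.
Augment In→D→F→Eg: bottleneck 5, flow now 21.
No augmenting path remains; maximum flow = 21.
In the residual graph, reachable from In: {In, R3, R2, D, Core, B, F}.
Min-cut edges: Core→Eg (8), B→Eg (6), F→Eg (7); capacity 8 + 6 + 7 = 21.
This cut is saturated, so no flow can exceed 21.

21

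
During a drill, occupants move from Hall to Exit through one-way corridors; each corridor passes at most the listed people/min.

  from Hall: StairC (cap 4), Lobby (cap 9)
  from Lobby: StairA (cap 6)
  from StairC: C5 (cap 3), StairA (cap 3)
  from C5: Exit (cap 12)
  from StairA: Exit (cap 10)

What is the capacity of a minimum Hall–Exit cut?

Augment Hall→Lobby→StairA→Exit: bottleneck 6, flow now 6.
Augment Hall→StairC→C5→Exit: bottleneck 3, flow now 9.
Augment Hall→StairC→StairA→Exit: bottleneck 1, flow now 10.
No augmenting path remains; maximum flow = 10.
By max-flow min-cut, the minimum cut capacity equals the max flow.
In the residual graph, reachable from Hall: {Hall, Lobby}.
Min-cut edges: Hall→StairC (4), Lobby→StairA (6); capacity 4 + 6 = 10.

10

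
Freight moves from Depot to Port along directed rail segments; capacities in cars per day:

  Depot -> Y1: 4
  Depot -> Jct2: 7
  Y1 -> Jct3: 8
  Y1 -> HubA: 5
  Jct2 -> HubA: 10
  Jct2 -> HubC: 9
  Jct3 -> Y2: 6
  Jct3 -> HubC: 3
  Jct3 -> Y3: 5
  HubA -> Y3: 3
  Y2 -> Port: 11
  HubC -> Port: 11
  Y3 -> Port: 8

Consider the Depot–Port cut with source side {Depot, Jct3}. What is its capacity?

25

Edges leaving {Depot, Jct3}: Depot→Y1 (4), Depot→Jct2 (7), Jct3→Y2 (6), Jct3→HubC (3), Jct3→Y3 (5).
Cut capacity = 4 + 7 + 6 + 3 + 5 = 25.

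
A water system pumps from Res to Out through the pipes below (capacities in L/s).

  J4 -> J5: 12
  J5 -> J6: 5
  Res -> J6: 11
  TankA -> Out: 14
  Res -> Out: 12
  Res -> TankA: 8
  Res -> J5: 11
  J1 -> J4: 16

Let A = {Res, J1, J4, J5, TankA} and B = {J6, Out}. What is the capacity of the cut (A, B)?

Edges leaving {Res, J1, J4, J5, TankA}: Res→J6 (11), Res→Out (12), J5→J6 (5), TankA→Out (14).
Cut capacity = 11 + 12 + 5 + 14 = 42.

42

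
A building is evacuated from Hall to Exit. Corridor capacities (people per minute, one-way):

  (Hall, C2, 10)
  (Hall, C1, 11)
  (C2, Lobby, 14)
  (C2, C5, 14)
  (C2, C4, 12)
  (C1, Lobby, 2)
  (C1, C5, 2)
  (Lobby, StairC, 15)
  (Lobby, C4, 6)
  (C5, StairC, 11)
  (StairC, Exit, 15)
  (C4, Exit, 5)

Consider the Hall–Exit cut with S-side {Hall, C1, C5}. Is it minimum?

Given cut capacity: 10 + 2 + 11 = 23.
Augment Hall→C2→C4→Exit: bottleneck 5, flow now 5.
Augment Hall→C2→Lobby→StairC→Exit: bottleneck 5, flow now 10.
Augment Hall→C1→Lobby→StairC→Exit: bottleneck 2, flow now 12.
Augment Hall→C1→C5→StairC→Exit: bottleneck 2, flow now 14.
No augmenting path remains; maximum flow = 14.
In the residual graph, reachable from Hall: {Hall, C1}.
Min-cut edges: Hall→C2 (10), C1→Lobby (2), C1→C5 (2); capacity 10 + 2 + 2 = 14.
Cut capacity 23 exceeds the max flow 14, so it is not minimum.

No — its capacity is 23, but the minimum cut has capacity 14.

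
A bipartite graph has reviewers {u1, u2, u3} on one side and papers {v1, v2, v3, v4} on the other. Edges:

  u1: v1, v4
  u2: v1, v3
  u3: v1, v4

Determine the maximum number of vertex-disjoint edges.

Unit-capacity flow: source→left, listed edges, right→sink; max matching = max flow.
Augmenting path u1→v1 (+1); matched 1.
Augmenting path u2→v3 (+1); matched 2.
Augmenting path u3→v4 (+1); matched 3.
No augmenting path remains; maximum matching = 3.
König certificate: {u1, u2, u3} is a vertex cover of size 3 (every listed pair touches it), so no matching can be larger.

3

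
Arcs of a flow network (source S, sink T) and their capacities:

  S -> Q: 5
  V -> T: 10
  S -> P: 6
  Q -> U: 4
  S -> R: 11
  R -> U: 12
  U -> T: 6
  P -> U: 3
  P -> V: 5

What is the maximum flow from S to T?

Augment S→P→U→T: bottleneck 3, flow now 3.
Augment S→P→V→T: bottleneck 3, flow now 6.
Augment S→Q→U→T: bottleneck 3, flow now 9.
Augment S→Q→U→P→V→T: bottleneck 1, flow now 10. (uses reverse residual edge)
Augment S→R→U→P→V→T: bottleneck 1, flow now 11. (uses reverse residual edge)
No augmenting path remains; maximum flow = 11.
In the residual graph, reachable from S: {S, P, Q, R, U}.
Min-cut edges: P→V (5), U→T (6); capacity 5 + 6 = 11.
This cut is saturated, so no flow can exceed 11.

11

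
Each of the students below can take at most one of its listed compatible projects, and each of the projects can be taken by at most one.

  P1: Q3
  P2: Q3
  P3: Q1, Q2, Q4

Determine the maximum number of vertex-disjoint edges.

Unit-capacity flow: source→left, listed edges, right→sink; max matching = max flow.
Augmenting path P1→Q3 (+1); matched 1.
Augmenting path P3→Q1 (+1); matched 2.
No augmenting path remains; maximum matching = 2.
König certificate: {P3, Q3} is a vertex cover of size 2 (every listed pair touches it), so no matching can be larger.

2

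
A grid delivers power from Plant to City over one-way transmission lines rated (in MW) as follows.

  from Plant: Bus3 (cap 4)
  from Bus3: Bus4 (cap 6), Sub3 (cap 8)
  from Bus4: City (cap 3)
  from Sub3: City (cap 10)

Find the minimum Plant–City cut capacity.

Augment Plant→Bus3→Bus4→City: bottleneck 3, flow now 3.
Augment Plant→Bus3→Sub3→City: bottleneck 1, flow now 4.
No augmenting path remains; maximum flow = 4.
By max-flow min-cut, the minimum cut capacity equals the max flow.
In the residual graph, reachable from Plant: {Plant}.
Min-cut edges: Plant→Bus3 (4); capacity 4 = 4.

4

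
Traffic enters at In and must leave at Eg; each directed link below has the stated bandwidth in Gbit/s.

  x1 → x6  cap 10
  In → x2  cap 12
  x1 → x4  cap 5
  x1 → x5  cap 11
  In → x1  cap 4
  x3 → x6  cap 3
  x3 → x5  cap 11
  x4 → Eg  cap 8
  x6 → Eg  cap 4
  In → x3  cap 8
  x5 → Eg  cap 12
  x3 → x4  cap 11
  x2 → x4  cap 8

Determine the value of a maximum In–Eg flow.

20

Augment In→x1→x4→Eg: bottleneck 4, flow now 4.
Augment In→x2→x4→Eg: bottleneck 4, flow now 8.
Augment In→x3→x5→Eg: bottleneck 8, flow now 16.
Augment In→x2→x4→x1→x5→Eg: bottleneck 4, flow now 20. (uses reverse residual edge)
No augmenting path remains; maximum flow = 20.
In the residual graph, reachable from In: {In, x2}.
Min-cut edges: In→x1 (4), In→x3 (8), x2→x4 (8); capacity 4 + 8 + 8 = 20.
This cut is saturated, so no flow can exceed 20.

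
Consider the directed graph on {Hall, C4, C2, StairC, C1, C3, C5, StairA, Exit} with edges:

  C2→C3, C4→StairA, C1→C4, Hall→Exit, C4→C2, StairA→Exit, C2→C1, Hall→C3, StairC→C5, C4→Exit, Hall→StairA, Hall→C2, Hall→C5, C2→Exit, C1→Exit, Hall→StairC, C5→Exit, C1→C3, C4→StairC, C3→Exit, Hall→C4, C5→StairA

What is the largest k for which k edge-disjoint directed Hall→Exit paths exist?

6

Assign every edge capacity 1; by Menger, the answer equals the max flow.
Path Hall→Exit (+1); total 1.
Path Hall→C4→Exit (+1); total 2.
Path Hall→C2→Exit (+1); total 3.
Path Hall→C3→Exit (+1); total 4.
Path Hall→C5→Exit (+1); total 5.
Path Hall→StairA→Exit (+1); total 6.
No residual Hall→Exit path; max flow = 6.
Certifying cut of size 6: {C5→Exit, Hall→C2, Hall→C3, Hall→C4, Hall→Exit, StairA→Exit}.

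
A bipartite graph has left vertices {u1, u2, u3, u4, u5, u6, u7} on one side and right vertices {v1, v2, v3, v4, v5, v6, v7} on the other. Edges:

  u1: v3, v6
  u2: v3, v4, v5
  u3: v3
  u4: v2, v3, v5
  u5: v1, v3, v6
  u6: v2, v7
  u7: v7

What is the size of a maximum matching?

Unit-capacity flow: source→left, listed edges, right→sink; max matching = max flow.
Augmenting path u1→v3 (+1); matched 1.
Augmenting path u2→v4 (+1); matched 2.
Augmenting path u4→v2 (+1); matched 3.
Augmenting path u5→v1 (+1); matched 4.
Augmenting path u6→v7 (+1); matched 5.
Augmenting path u3→v3→u1→v6 (+1); matched 6.
Augmenting path u7→v7→u6→v2→u4→v5 (+1); matched 7.
No augmenting path remains; maximum matching = 7.
König certificate: {u1, u2, u3, u4, u5, u6, u7} is a vertex cover of size 7 (every listed pair touches it), so no matching can be larger.

7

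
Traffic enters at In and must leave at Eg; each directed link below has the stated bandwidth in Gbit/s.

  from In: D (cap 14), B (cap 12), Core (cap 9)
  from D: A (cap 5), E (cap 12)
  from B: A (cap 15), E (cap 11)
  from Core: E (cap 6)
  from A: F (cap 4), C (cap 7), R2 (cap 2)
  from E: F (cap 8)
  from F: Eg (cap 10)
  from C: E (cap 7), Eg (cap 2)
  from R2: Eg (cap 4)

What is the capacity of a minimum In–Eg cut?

14

Augment In→D→A→F→Eg: bottleneck 4, flow now 4.
Augment In→D→A→C→Eg: bottleneck 1, flow now 5.
Augment In→D→E→F→Eg: bottleneck 6, flow now 11.
Augment In→B→A→C→Eg: bottleneck 1, flow now 12.
Augment In→B→A→R2→Eg: bottleneck 2, flow now 14.
No augmenting path remains; maximum flow = 14.
By max-flow min-cut, the minimum cut capacity equals the max flow.
In the residual graph, reachable from In: {In, D, B, Core, A, E, F, C}.
Min-cut edges: A→R2 (2), F→Eg (10), C→Eg (2); capacity 2 + 10 + 2 = 14.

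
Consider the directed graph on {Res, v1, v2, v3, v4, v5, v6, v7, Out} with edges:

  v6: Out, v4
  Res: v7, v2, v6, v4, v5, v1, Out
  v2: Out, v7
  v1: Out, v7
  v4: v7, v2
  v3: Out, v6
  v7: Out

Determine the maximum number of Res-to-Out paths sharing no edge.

5

Assign every edge capacity 1; by Menger, the answer equals the max flow.
Path Res→Out (+1); total 1.
Path Res→v1→Out (+1); total 2.
Path Res→v2→Out (+1); total 3.
Path Res→v6→Out (+1); total 4.
Path Res→v7→Out (+1); total 5.
No residual Res→Out path; max flow = 5.
Certifying cut of size 5: {Res→Out, Res→v1, Res→v6, v2→Out, v7→Out}.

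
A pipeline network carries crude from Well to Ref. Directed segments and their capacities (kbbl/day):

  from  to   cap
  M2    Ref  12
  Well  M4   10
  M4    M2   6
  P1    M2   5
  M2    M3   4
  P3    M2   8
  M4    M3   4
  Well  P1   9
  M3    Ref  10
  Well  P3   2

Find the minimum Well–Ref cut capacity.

Augment Well→P3→M2→Ref: bottleneck 2, flow now 2.
Augment Well→M4→M3→Ref: bottleneck 4, flow now 6.
Augment Well→M4→M2→Ref: bottleneck 6, flow now 12.
Augment Well→P1→M2→Ref: bottleneck 4, flow now 16.
Augment Well→P1→M2→M3→Ref: bottleneck 1, flow now 17.
No augmenting path remains; maximum flow = 17.
By max-flow min-cut, the minimum cut capacity equals the max flow.
In the residual graph, reachable from Well: {Well, P1}.
Min-cut edges: Well→P3 (2), Well→M4 (10), P1→M2 (5); capacity 2 + 10 + 5 = 17.

17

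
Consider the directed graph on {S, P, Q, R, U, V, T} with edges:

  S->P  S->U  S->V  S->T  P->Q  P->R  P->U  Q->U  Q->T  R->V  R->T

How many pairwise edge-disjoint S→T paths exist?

2

Assign every edge capacity 1; by Menger, the answer equals the max flow.
Path S→T (+1); total 1.
Path S→P→Q→T (+1); total 2.
No residual S→T path; max flow = 2.
Certifying cut of size 2: {S→P, S→T}.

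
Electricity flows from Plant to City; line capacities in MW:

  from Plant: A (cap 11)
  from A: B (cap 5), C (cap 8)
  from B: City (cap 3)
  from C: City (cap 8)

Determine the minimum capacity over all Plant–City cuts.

Augment Plant→A→B→City: bottleneck 3, flow now 3.
Augment Plant→A→C→City: bottleneck 8, flow now 11.
No augmenting path remains; maximum flow = 11.
By max-flow min-cut, the minimum cut capacity equals the max flow.
In the residual graph, reachable from Plant: {Plant}.
Min-cut edges: Plant→A (11); capacity 11 = 11.

11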